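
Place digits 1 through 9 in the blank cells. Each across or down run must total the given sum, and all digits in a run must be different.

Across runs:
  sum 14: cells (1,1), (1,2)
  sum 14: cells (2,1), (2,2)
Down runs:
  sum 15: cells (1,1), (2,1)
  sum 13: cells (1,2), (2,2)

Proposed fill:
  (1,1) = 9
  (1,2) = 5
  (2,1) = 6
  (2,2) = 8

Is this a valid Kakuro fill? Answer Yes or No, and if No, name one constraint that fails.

Across: 9+5=14; 6+8=14. Down: 9+6=15; 5+8=13. No digit repeats within any run.

Yes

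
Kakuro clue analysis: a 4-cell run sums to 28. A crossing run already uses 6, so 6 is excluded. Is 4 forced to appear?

Yes

The only way to make 28 from 4 distinct digits under that restriction is {4,7,8,9}, which contains 4.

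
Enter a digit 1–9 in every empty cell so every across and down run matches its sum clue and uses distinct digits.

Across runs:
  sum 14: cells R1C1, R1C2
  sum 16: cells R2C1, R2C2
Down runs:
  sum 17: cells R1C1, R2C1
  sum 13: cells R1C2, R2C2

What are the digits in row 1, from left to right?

8 6

16 in 2 cells must be {7,9}; 17 in 2 cells must be {8,9}.
The 16 across and the 17 down share only 9, so R2C1 = 9.
R2C2 = 16 − 9 = 7 completes the 16 across.
R1C1 = 17 − 9 = 8 completes the 17 down.
R1C2 = 14 − 8 = 6 completes the 14 across.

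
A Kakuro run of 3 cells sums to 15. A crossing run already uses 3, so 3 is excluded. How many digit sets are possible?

6

3 distinct digits from 1–9 sum between 6 and 24.
Dropping sets that contain 3.
Enumerating: {1,5,9}, {1,6,8}, {2,4,9}, {2,5,8}, {2,6,7}, {4,5,6}.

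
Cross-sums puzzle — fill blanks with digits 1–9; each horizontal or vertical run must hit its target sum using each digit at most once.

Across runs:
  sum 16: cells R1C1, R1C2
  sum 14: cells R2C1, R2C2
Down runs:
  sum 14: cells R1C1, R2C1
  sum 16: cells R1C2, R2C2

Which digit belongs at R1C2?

7

16 in 2 cells must be {7,9}.
The 16 across and the 14 down share only 9, so R1C1 = 9.
R1C2 = 16 − 9 = 7 completes the 16 across.
R2C1 = 14 − 9 = 5 completes the 14 down.
R2C2 = 14 − 5 = 9 completes the 14 across.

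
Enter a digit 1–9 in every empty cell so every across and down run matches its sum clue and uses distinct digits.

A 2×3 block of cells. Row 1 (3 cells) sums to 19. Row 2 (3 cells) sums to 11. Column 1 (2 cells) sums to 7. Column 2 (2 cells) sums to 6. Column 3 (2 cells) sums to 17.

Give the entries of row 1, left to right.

6, 4, 9

17 in 2 cells must be {8,9}.
The 11 across and the 17 down share only 8, so (2,3) = 8.
(1,3) = 17 − 8 = 9 completes the 17 down.
Nothing is forced directly, so branch on (1,2), whose candidates are 2 or 4. If (1,2) = 2: then (1,1) would have to be in {8} for the 19 across but in {1,2,3,4,5,6} for the 7 down — contradiction. So (1,2) = 4.
(1,1) = 19 − 13 = 6 completes the 19 across.
(2,1) = 7 − 6 = 1 completes the 7 down.
(2,2) = 11 − 9 = 2 completes the 11 across.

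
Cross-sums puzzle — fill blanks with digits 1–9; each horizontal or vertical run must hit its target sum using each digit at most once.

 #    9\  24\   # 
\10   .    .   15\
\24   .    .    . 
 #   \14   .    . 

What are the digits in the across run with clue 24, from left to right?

8 7 9

24 in 3 cells must be {7,8,9}.
Nothing is forced directly, so branch on R3C2, whose candidates are 8 or 9. If R3C2 = 9: then R3C3 would have to be in {5} for the 14 across but in {6,7,8,9} for the 15 down — contradiction. So R3C2 = 8.
R3C3 = 14 − 8 = 6 completes the 14 across.
R2C3 = 15 − 6 = 9 completes the 15 down.
R2C2 = 7: the only remaining digit allowed by both the 24 across and the 24 down.
R1C2 = 24 − 15 = 9 completes the 24 down.
R2C1 = 24 − 16 = 8 completes the 24 across.
R1C1 = 10 − 9 = 1 completes the 10 across.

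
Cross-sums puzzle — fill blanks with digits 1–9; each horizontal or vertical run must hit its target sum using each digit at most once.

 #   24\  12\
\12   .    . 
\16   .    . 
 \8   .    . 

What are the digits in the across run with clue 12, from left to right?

8, 4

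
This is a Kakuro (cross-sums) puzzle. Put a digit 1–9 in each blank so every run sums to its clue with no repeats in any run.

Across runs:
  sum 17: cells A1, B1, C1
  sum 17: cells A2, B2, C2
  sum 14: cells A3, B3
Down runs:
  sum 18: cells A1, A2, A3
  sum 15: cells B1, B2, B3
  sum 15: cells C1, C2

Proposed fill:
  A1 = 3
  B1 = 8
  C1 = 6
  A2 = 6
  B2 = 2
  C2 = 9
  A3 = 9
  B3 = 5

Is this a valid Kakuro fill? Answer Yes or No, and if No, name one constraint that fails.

Across: 3+8+6=17; 6+2+9=17; 9+5=14. Down: 3+6+9=18; 8+2+5=15; 6+9=15. No digit repeats within any run.

Yes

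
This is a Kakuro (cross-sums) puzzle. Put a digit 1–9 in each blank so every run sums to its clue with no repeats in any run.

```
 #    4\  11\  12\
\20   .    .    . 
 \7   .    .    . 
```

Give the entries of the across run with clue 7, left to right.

7 in 3 cells must be {1,2,4}; 4 in 2 cells must be {1,3}.
The 20 across and the 4 down share only 3, so R1C1 = 3.
R2C1 = 4 − 3 = 1 completes the 4 down.
Given what's placed, R2C3 must be 4 to fit the 7 across and 12 down.
R1C3 = 12 − 4 = 8 completes the 12 down.
R2C2 = 7 − 5 = 2 completes the 7 across.
R1C2 = 20 − 11 = 9 completes the 20 across.

1 2 4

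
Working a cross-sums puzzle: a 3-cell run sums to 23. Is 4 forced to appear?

The only way to make 23 from 3 distinct digits is {6,8,9}, which does not contain 4.

No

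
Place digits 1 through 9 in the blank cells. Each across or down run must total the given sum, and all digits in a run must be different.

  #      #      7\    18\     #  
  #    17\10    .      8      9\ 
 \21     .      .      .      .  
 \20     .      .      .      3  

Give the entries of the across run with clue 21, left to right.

17 in 2 cells must be {8,9}; 7 in 3 cells must be {1,2,4}.
R1C2 = 10 − 8 = 2 completes the 10 across.
R2C4 = 9 − 3 = 6 completes the 9 down.
No cell is forced outright now. R2C2 can only be 1 or 4 (the digits allowed by both its 21 across and its 7 down). If R2C2 = 1: that forces R2C1 = 9, after which R2C3 would have to be in {5} for the 21 across but in {1,3,4,6,7,9} for the 18 down — contradiction. So R2C2 = 4.
R3C2 = 7 − 6 = 1 completes the 7 down.
R3C1 = 9: the only remaining digit allowed by both the 20 across and the 17 down.
R3C3 = 20 − 13 = 7 completes the 20 across.
R2C1 = 17 − 9 = 8 completes the 17 down.
R2C3 = 21 − 18 = 3 completes the 21 across.

8 4 3 6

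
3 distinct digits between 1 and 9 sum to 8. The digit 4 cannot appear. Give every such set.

{1,2,5}

3 distinct digits from 1–9 sum between 6 and 24.
Dropping sets that contain 4.
Only one set works: {1,2,5}.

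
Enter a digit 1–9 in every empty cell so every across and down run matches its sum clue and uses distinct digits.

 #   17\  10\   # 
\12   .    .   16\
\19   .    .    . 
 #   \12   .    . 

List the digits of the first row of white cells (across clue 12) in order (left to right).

9 3

17 in 2 cells must be {8,9}; 16 in 2 cells must be {7,9}.
Nothing is forced directly, so branch on R1C1, whose candidates are 8 or 9. If R1C1 = 8: that forces R1C2 = 4, R2C1 = 9, after which R2C2 would have to be in {2,3,4,6,7,8} for the 19 across but in {1,5} for the 10 down — contradiction. So R1C1 = 9.
R1C2 = 12 − 9 = 3 completes the 12 across.
R2C1 = 17 − 9 = 8 completes the 17 down.
R3C2 = 5: the only remaining digit allowed by both the 12 across and the 10 down.
R3C3 = 12 − 5 = 7 completes the 12 across.
R2C2 = 10 − 8 = 2 completes the 10 down.
R2C3 = 19 − 10 = 9 completes the 19 across.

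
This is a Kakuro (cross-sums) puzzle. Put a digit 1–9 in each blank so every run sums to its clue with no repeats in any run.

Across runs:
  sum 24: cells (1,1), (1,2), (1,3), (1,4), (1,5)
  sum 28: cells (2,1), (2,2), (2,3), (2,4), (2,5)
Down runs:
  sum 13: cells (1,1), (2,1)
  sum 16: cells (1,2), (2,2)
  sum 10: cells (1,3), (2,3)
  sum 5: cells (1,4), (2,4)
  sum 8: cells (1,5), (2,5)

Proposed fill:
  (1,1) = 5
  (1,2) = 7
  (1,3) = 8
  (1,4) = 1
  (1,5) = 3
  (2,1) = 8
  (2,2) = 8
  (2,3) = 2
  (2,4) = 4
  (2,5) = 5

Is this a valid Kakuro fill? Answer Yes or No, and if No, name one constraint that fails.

No — the across run (2,1)–(2,5) sums to 27, not 28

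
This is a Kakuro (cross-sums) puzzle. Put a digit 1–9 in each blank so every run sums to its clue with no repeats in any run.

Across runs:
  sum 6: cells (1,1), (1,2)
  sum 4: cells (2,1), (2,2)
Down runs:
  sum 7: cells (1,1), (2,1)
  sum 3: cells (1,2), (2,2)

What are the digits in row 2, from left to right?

4 in 2 cells must be {1,3}; 3 in 2 cells must be {1,2}.
The 4 across and the 3 down share only 1, so (2,2) = 1.
(1,2) = 3 − 1 = 2 completes the 3 down.
(2,1) = 4 − 1 = 3 completes the 4 across.
(1,1) = 6 − 2 = 4 completes the 6 across.

3 1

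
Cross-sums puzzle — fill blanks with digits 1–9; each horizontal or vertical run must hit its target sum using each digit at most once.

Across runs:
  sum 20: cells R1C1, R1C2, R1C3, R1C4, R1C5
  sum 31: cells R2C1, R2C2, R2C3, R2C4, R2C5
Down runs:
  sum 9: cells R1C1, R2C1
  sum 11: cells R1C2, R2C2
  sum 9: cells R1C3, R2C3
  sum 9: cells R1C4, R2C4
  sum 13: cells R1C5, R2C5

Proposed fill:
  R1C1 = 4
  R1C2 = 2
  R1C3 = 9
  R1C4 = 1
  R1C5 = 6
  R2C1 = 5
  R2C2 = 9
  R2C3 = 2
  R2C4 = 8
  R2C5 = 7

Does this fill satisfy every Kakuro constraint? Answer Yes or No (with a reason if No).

No — the down run R1C3–R2C3 sums to 11, not 9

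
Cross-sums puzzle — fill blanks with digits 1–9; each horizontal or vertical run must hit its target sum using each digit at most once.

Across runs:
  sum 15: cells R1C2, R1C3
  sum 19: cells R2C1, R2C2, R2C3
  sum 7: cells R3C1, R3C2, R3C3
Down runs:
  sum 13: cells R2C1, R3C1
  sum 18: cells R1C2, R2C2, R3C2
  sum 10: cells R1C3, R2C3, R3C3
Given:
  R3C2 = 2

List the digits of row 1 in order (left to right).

7 in 3 cells must be {1,2,4}.
Given what's placed, R3C1 must be 4 to fit the 7 across and 13 down.
R3C3 = 7 − 6 = 1 completes the 7 across.
R2C1 = 13 − 4 = 9 completes the 13 down.
Given what's placed, R2C2 must be 7 to fit the 19 across and 18 down.
R2C3 = 19 − 16 = 3 completes the 19 across.
R1C2 = 18 − 9 = 9 completes the 18 down.
R1C3 = 15 − 9 = 6 completes the 15 across.

9, 6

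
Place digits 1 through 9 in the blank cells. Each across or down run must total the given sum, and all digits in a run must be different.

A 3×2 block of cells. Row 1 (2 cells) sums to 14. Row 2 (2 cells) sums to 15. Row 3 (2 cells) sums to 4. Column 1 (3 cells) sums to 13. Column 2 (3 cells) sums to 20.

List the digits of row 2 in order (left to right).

4 in 2 cells must be {1,3}.
The 4 across and the 20 down share only 3, so (3,2) = 3.
(3,1) = 4 − 3 = 1 completes the 4 across.
Nothing is forced directly, so branch on (1,2), whose candidates are 8 or 9. If (1,2) = 8: then (1,1) would have to be in {6} for the 14 across but in {3,4,5,7,8,9} for the 13 down — contradiction. So (1,2) = 9.
(1,1) = 14 − 9 = 5 completes the 14 across.
(2,1) = 13 − 6 = 7 completes the 13 down.
(2,2) = 15 − 7 = 8 completes the 15 across.

7, 8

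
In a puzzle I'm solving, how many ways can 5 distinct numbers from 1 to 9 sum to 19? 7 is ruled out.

5 distinct digits from 1–9 sum between 15 and 35.
Dropping sets that contain 7.
Enumerating: {1,2,3,4,9}, {1,2,3,5,8}, {1,3,4,5,6}.

3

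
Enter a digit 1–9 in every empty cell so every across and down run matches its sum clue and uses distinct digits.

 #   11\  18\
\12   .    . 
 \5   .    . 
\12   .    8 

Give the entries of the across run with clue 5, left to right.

R3C1 = 12 − 8 = 4 completes the 12 across.
Given what's placed, R1C1 must be 5 to fit the 12 across and 11 down.
R1C2 = 12 − 5 = 7 completes the 12 across.
R2C1 = 11 − 9 = 2 completes the 11 down.
R2C2 = 5 − 2 = 3 completes the 5 across.

2 3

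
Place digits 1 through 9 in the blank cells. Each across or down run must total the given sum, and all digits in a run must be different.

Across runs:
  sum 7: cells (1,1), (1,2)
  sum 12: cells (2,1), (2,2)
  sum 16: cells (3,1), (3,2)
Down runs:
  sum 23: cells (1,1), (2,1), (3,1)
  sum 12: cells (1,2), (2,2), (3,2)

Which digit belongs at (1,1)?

16 in 2 cells must be {7,9}; 23 in 3 cells must be {6,8,9}.
The 7 across and the 23 down share only 6, so (1,1) = 6.
(1,2) = 7 − 6 = 1 completes the 7 across.
Given what's placed, (3,1) must be 9 to fit the 16 across and 23 down.
(3,2) = 16 − 9 = 7 completes the 16 across.
(2,1) = 23 − 15 = 8 completes the 23 down.
(2,2) = 12 − 8 = 4 completes the 12 across.

6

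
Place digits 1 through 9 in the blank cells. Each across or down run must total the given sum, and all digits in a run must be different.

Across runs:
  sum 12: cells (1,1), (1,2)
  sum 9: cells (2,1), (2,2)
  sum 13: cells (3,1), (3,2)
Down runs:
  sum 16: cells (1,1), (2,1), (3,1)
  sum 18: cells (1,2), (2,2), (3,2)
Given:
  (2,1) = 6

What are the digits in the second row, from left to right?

(2,2) = 9 − 6 = 3 completes the 9 across.
Nothing is forced directly, so branch on (1,2), whose candidates are 7 or 8 or 9. If (1,2) = 7: then (1,1) would have to be in {5} for the 12 across but in {1,2,3,7,8,9} for the 16 down — contradiction. If (1,2) = 8: then (1,1) would have to be in {4} for the 12 across but in {1,2,3,7,8,9} for the 16 down — contradiction. So (1,2) = 9.
(1,1) = 12 − 9 = 3 completes the 12 across.
(3,1) = 16 − 9 = 7 completes the 16 down.
(3,2) = 13 − 7 = 6 completes the 13 across.

6, 3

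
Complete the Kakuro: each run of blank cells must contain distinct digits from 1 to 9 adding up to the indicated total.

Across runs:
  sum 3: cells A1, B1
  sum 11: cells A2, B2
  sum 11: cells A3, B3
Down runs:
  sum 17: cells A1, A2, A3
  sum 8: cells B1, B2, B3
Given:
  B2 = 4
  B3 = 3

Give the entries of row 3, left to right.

8 3

3 in 2 cells must be {1,2}.
B1 = 8 − 7 = 1 completes the 8 down.
A2 = 11 − 4 = 7 completes the 11 across.
A3 = 11 − 3 = 8 completes the 11 across.
A1 = 3 − 1 = 2 completes the 3 across.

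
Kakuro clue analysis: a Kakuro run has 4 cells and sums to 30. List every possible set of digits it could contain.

{6,7,8,9}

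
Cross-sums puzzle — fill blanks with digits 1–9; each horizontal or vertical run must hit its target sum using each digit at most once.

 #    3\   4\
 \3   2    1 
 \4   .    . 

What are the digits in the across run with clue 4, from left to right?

1 3

3 in 2 cells must be {1,2}; 4 in 2 cells must be {1,3}.
R2C1 = 3 − 2 = 1 completes the 3 down.
R2C2 = 4 − 1 = 3 completes the 4 across.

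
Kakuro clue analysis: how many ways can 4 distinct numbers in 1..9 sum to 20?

4 distinct digits from 1–9 sum between 10 and 30.

12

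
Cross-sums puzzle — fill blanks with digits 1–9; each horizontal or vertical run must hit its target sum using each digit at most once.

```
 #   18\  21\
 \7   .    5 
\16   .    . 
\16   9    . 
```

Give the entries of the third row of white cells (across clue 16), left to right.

16 in 2 cells must be {7,9}.
R1C1 = 7 − 5 = 2 completes the 7 across.
R2C1 = 18 − 11 = 7 completes the 18 down.
R2C2 = 16 − 7 = 9 completes the 16 across.
R3C2 = 16 − 9 = 7 completes the 16 across.

9, 7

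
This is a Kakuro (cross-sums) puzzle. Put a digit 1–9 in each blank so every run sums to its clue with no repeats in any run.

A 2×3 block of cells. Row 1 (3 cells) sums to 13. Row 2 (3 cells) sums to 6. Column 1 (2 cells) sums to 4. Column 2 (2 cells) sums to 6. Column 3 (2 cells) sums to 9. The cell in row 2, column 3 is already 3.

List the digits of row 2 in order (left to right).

1 2 3

6 in 3 cells must be {1,2,3}; 4 in 2 cells must be {1,3}.
(1,3) = 9 − 3 = 6 completes the 9 down.
(2,1) = 1: the only remaining digit allowed by both the 6 across and the 4 down.
(2,2) = 6 − 4 = 2 completes the 6 across.
(1,1) = 4 − 1 = 3 completes the 4 down.
(1,2) = 13 − 9 = 4 completes the 13 across.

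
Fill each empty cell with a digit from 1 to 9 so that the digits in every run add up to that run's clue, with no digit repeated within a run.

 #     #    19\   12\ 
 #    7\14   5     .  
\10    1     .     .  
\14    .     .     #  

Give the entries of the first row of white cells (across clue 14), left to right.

R1C3 = 14 − 5 = 9 completes the 14 across.
R2C2 = 6: the only remaining digit allowed by both the 10 across and the 19 down.
R2C3 = 10 − 7 = 3 completes the 10 across.
R3C1 = 7 − 1 = 6 completes the 7 down.
R3C2 = 14 − 6 = 8 completes the 14 across.

5, 9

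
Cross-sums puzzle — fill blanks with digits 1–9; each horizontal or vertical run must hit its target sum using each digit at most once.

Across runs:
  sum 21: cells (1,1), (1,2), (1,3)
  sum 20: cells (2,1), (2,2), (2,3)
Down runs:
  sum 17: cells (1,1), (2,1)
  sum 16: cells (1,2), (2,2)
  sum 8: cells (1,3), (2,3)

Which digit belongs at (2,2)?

9

17 in 2 cells must be {8,9}; 16 in 2 cells must be {7,9}.
Nothing is forced directly, so branch on (1,2), whose candidates are 7 or 9. If (1,2) = 9: that forces (1,1) = 8, after which (1,3) would have to be in {4} for the 21 across but in {1,2,3,5,6,7} for the 8 down — contradiction. So (1,2) = 7.
(2,2) = 16 − 7 = 9 completes the 16 down.
Given what's placed, (2,1) must be 8 to fit the 20 across and 17 down.
(2,3) = 20 − 17 = 3 completes the 20 across.
(1,1) = 17 − 8 = 9 completes the 17 down.
(1,3) = 21 − 16 = 5 completes the 21 across.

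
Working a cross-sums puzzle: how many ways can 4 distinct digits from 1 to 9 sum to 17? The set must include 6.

3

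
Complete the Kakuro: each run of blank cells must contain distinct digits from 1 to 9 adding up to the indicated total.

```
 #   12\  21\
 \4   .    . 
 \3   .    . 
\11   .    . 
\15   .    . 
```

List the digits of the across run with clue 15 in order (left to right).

6, 9

4 in 2 cells must be {1,3}; 3 in 2 cells must be {1,2}.
Only 6 fits R4C1 under both its across sum 15 and down sum 12.
R4C2 = 15 − 6 = 9 completes the 15 across.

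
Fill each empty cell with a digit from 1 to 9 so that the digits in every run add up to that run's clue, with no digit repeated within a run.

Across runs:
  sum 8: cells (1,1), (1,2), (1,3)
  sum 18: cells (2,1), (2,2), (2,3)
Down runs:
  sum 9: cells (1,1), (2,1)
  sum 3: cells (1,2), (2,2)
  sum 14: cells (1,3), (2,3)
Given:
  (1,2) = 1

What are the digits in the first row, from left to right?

3 in 2 cells must be {1,2}.
(1,3) = 5: the only remaining digit allowed by both the 8 across and the 14 down.
(2,2) = 3 − 1 = 2 completes the 3 down.
(2,3) = 14 − 5 = 9 completes the 14 down.
(1,1) = 8 − 6 = 2 completes the 8 across.
(2,1) = 18 − 11 = 7 completes the 18 across.

2, 1, 5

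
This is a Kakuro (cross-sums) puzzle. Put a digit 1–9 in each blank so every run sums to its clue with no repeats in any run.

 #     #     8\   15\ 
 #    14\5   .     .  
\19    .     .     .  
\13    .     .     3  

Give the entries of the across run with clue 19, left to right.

6 5 8

Given what's placed, R1C3 must be 4 to fit the 5 across and 15 down.
R2C3 = 15 − 7 = 8 completes the 15 down.
R1C2 = 5 − 4 = 1 completes the 5 across.
Nothing is forced directly, so branch on R3C2, whose candidates are 2 or 4. If R3C2 = 4: then R2C2 would have to be in {2,4,5,6,7,9} for the 19 across but in {3} for the 8 down — contradiction. So R3C2 = 2.
R2C2 = 8 − 3 = 5 completes the 8 down.
R3C1 = 13 − 5 = 8 completes the 13 across.
R2C1 = 19 − 13 = 6 completes the 19 across.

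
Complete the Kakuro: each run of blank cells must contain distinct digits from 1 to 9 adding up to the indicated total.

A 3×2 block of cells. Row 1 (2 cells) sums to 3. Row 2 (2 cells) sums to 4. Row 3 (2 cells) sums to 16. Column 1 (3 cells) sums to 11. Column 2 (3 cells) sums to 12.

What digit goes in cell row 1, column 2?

2

3 in 2 cells must be {1,2}; 4 in 2 cells must be {1,3}; 16 in 2 cells must be {7,9}.
The 16 across and the 11 down share only 7, so (3,1) = 7.
(3,2) = 16 − 7 = 9 completes the 16 across.
Given what's placed, (1,1) must be 1 to fit the 3 across and 11 down.
(1,2) = 3 − 1 = 2 completes the 3 across.
(2,1) = 11 − 8 = 3 completes the 11 down.
(2,2) = 4 − 3 = 1 completes the 4 across.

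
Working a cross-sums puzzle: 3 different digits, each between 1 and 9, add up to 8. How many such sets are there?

2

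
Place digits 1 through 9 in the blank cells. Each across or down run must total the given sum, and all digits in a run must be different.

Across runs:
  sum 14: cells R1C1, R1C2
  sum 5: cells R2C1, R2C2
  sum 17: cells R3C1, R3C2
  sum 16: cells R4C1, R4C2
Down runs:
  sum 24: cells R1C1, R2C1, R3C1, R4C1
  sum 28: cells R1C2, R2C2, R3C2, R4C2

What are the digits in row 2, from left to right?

1 4

17 in 2 cells must be {8,9}; 16 in 2 cells must be {7,9}.
Only 4 fits R2C2 under both its across sum 5 and down sum 28.
R2C1 = 5 − 4 = 1 completes the 5 across.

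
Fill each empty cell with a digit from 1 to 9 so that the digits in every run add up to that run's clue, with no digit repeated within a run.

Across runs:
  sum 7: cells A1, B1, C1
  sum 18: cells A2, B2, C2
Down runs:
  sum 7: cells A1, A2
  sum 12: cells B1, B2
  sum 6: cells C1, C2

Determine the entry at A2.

6

7 in 3 cells must be {1,2,4}.
The 7 across and the 12 down share only 4, so B1 = 4.
B2 = 12 − 4 = 8 completes the 12 down.
Nothing is forced directly, so branch on C2, whose candidates are 1 or 4. If C2 = 1: then C1 would have to be in {1,2} for the 7 across but in {5} for the 6 down — contradiction. So C2 = 4.
C1 = 6 − 4 = 2 completes the 6 down.
A2 = 18 − 12 = 6 completes the 18 across.
A1 = 7 − 6 = 1 completes the 7 across.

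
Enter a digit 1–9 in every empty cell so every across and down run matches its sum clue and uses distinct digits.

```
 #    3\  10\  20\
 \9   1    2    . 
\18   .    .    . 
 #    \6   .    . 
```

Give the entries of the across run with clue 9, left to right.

1 2 6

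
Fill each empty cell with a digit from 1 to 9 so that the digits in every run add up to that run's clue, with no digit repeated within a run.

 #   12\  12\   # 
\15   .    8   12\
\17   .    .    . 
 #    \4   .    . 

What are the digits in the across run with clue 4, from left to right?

1 3

4 in 2 cells must be {1,3}.
R1C1 = 15 − 8 = 7 completes the 15 across.
R2C1 = 12 − 7 = 5 completes the 12 down.
Given what's placed, R2C2 must be 3 to fit the 17 across and 12 down.
R2C3 = 17 − 8 = 9 completes the 17 across.
R3C2 = 12 − 11 = 1 completes the 12 down.
R3C3 = 4 − 1 = 3 completes the 4 across.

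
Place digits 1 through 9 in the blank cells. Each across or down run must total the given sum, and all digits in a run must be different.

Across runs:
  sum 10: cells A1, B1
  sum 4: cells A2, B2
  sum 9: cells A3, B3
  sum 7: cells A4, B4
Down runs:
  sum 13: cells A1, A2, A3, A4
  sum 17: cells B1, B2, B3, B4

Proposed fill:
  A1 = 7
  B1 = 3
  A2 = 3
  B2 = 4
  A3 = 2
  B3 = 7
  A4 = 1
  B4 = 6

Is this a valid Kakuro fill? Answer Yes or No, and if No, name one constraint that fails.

No — the down run B1–B4 sums to 20, not 17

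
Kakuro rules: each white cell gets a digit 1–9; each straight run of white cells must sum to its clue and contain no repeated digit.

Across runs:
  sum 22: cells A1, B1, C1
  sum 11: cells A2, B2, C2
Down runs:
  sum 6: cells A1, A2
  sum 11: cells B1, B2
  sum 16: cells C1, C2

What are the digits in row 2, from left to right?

1 3 7

16 in 2 cells must be {7,9}.
The 22 across and the 6 down share only 5, so A1 = 5.
Given what's placed, C1 must be 9 to fit the 22 across and 16 down.
A2 = 6 − 5 = 1 completes the 6 down.
C2 = 16 − 9 = 7 completes the 16 down.
B1 = 22 − 14 = 8 completes the 22 across.
B2 = 11 − 8 = 3 completes the 11 across.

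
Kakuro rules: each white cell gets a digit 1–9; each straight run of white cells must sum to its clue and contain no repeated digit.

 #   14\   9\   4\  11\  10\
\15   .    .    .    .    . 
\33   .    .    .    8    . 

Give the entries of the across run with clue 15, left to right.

15 in 5 cells must be {1,2,3,4,5}; 4 in 2 cells must be {1,3}.
Only 5 fits R1C1 under both its across sum 15 and down sum 14.
R1C4 = 11 − 8 = 3 completes the 11 down.
R2C1 = 14 − 5 = 9 completes the 14 down.
R2C3 = 3: the only remaining digit allowed by both the 33 across and the 4 down.
R1C3 = 4 − 3 = 1 completes the 4 down.
Nothing is forced directly, so branch on R2C2, whose candidates are 6 or 7. If R2C2 = 6: then R1C2 would have to be in {2,4} for the 15 across but in {3} for the 9 down — contradiction. So R2C2 = 7.
R1C2 = 9 − 7 = 2 completes the 9 down.
R1C5 = 15 − 11 = 4 completes the 15 across.

5 2 1 3 4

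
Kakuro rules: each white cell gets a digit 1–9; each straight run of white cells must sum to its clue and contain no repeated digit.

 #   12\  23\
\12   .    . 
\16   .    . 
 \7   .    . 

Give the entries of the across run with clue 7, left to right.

16 in 2 cells must be {7,9}; 23 in 3 cells must be {6,8,9}.
The 16 across and the 23 down share only 9, so R2C2 = 9.
Given what's placed, R3C2 must be 6 to fit the 7 across and 23 down.
R1C2 = 23 − 15 = 8 completes the 23 down.
R2C1 = 16 − 9 = 7 completes the 16 across.
R3C1 = 7 − 6 = 1 completes the 7 across.
R1C1 = 12 − 8 = 4 completes the 12 across.

1 6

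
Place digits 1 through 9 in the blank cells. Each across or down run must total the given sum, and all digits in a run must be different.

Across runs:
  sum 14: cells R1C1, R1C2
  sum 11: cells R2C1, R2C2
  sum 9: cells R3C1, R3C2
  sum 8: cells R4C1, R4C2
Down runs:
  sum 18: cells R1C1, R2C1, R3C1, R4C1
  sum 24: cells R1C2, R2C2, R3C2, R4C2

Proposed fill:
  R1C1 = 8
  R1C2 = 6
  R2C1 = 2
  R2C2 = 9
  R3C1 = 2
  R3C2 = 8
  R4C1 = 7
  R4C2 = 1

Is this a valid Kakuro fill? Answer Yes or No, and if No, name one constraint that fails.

No — the across run R3C1–R3C2 sums to 10, not 9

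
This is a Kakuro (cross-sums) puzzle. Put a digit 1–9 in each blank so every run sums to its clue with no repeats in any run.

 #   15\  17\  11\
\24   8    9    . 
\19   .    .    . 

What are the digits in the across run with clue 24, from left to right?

8 9 7

24 in 3 cells must be {7,8,9}; 17 in 2 cells must be {8,9}.
R1C3 = 24 − 17 = 7 completes the 24 across.
R2C1 = 15 − 8 = 7 completes the 15 down.
R2C2 = 17 − 9 = 8 completes the 17 down.
R2C3 = 19 − 15 = 4 completes the 19 across.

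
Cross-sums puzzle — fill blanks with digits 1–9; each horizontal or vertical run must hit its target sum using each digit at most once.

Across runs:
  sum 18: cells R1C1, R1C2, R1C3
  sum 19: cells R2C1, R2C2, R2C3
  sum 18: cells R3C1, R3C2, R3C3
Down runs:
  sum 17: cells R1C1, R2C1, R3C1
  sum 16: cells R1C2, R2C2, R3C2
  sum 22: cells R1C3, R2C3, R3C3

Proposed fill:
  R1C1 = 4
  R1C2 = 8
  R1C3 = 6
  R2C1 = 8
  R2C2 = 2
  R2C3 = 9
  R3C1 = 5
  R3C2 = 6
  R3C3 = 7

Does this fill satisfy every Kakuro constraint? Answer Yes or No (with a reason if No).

Yes

Across: 4+8+6=18; 8+2+9=19; 5+6+7=18. Down: 4+8+5=17; 8+2+6=16; 6+9+7=22. No digit repeats within any run.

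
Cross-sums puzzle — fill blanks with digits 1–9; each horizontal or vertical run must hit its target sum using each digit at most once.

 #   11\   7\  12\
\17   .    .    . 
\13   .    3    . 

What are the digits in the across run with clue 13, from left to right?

6 3 4

R1C2 = 7 − 3 = 4 completes the 7 down.
Nothing is forced directly, so branch on R2C3, whose candidates are 4 or 8 or 9. If R2C3 = 8: then R1C3 would have to be in {5,6,7,8} for the 17 across but in {4} for the 12 down — contradiction. If R2C3 = 9: then R1C3 would have to be in {5,6,7,8} for the 17 across but in {3} for the 12 down — contradiction. So R2C3 = 4.
R1C3 = 12 − 4 = 8 completes the 12 down.
R2C1 = 13 − 7 = 6 completes the 13 across.
R1C1 = 17 − 12 = 5 completes the 17 across.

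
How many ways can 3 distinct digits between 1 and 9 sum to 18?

3 distinct digits from 1–9 sum between 6 and 24.

7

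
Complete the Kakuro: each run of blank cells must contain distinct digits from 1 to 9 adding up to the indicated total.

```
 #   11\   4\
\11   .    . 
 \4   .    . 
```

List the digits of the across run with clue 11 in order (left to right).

8 3

4 in 2 cells must be {1,3}.
The 11 across and the 4 down share only 3, so R1C2 = 3.
The 4 across and the 11 down share only 3, so R2C1 = 3.
R2C2 = 4 − 3 = 1 completes the 4 across.
R1C1 = 11 − 3 = 8 completes the 11 across.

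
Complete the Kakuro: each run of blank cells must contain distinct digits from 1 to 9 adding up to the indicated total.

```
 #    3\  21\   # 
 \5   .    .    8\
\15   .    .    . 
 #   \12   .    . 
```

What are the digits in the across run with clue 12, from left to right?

3 in 2 cells must be {1,2}.
The 5 across and the 21 down share only 4, so R1C2 = 4.
R1C1 = 5 − 4 = 1 completes the 5 across.
R2C1 = 3 − 1 = 2 completes the 3 down.
No cell is forced outright now. R2C2 can only be 8 or 9 (the digits allowed by both its 15 across and its 21 down). If R2C2 = 9: then R2C3 would have to be in {4} for the 15 across but in {1,2,3,5,6,7} for the 8 down — contradiction. So R2C2 = 8.
R2C3 = 15 − 10 = 5 completes the 15 across.
R3C2 = 21 − 12 = 9 completes the 21 down.
R3C3 = 12 − 9 = 3 completes the 12 across.

9, 3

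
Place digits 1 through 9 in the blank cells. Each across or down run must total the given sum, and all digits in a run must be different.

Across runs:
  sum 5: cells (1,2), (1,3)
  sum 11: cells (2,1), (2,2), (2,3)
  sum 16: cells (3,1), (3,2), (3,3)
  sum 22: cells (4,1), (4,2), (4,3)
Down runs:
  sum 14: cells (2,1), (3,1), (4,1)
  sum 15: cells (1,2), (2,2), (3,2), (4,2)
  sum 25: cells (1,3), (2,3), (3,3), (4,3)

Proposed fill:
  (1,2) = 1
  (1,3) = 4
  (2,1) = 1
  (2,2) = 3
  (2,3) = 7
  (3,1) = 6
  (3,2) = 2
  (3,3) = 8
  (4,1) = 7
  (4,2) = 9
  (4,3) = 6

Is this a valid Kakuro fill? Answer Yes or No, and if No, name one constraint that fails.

Yes

Across: 1+4=5; 1+3+7=11; 6+2+8=16; 7+9+6=22. Down: 1+6+7=14; 1+3+2+9=15; 4+7+8+6=25. No digit repeats within any run.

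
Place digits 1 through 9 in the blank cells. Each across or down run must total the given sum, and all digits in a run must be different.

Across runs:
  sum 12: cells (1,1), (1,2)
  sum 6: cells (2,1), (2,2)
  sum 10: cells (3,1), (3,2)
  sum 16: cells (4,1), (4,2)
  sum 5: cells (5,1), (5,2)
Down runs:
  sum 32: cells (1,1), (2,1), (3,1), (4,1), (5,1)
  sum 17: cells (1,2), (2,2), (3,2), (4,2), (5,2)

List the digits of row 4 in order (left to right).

16 in 2 cells must be {7,9}.
Only 7 fits (4,2) under both its across sum 16 and down sum 17.
(4,1) = 16 − 7 = 9 completes the 16 across.
Nothing is forced directly, so branch on (1,2), whose candidates are 3 or 4. If (1,2) = 3: then (1,1) would have to be in {9} for the 12 across but in {2,3,4,5,6,7,8} for the 32 down — contradiction. So (1,2) = 4.
(1,1) = 12 − 4 = 8 completes the 12 across.
No cell is forced outright now. (2,2) can only be 1 or 2 (the digits allowed by both its 6 across and its 17 down). If (2,2) = 2: that forces (2,1) = 4, (3,1) = 6, after which (3,2) would have to be in {4} for the 10 across but in {1,3} for the 17 down — contradiction. So (2,2) = 1.
(2,1) = 6 − 1 = 5 completes the 6 across.

9 7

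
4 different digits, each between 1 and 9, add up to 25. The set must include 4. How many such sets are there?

2

4 distinct digits from 1–9 sum between 10 and 30.
Keeping only sets containing 4.
Enumerating: {4,5,7,9}, {4,6,7,8}.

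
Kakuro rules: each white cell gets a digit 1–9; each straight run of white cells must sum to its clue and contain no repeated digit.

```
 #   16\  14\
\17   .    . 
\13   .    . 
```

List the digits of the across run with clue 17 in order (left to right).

17 in 2 cells must be {8,9}; 16 in 2 cells must be {7,9}.
The 17 across and the 16 down share only 9, so R1C1 = 9.
R1C2 = 17 − 9 = 8 completes the 17 across.
R2C1 = 16 − 9 = 7 completes the 16 down.
R2C2 = 13 − 7 = 6 completes the 13 across.

9 8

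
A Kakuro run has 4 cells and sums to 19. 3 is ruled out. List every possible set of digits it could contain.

{1,2,7,9}; {1,4,5,9}; {1,4,6,8}; {1,5,6,7}; {2,4,5,8}; {2,4,6,7}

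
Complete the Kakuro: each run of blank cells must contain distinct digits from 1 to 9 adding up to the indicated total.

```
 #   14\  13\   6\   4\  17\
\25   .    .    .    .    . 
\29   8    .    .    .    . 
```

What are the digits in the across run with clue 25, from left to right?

4 in 2 cells must be {1,3}; 17 in 2 cells must be {8,9}.
R1C1 = 14 − 8 = 6 completes the 14 down.
Given what's placed, R2C5 must be 9 to fit the 29 across and 17 down.
R1C5 = 17 − 9 = 8 completes the 17 down.
Nothing is forced directly, so branch on R1C4, whose candidates are 1 or 3. If R1C4 = 1: that forces R1C2 = 7, after which R1C3 would have to be in {3} for the 25 across but in {1,2,4,5} for the 6 down — contradiction. So R1C4 = 3.
R1C2 = 7: the only remaining digit allowed by both the 25 across and the 13 down.
R1C3 = 25 − 24 = 1 completes the 25 across.

6 7 1 3 8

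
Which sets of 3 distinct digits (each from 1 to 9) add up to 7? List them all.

3 distinct digits from 1–9 sum between 6 and 24.
Only one set works: {1,2,4}.

{1,2,4}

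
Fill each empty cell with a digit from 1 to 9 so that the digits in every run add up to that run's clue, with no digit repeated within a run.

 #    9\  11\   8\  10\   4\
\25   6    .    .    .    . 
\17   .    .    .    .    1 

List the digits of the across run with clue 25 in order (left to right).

6 7 1 8 3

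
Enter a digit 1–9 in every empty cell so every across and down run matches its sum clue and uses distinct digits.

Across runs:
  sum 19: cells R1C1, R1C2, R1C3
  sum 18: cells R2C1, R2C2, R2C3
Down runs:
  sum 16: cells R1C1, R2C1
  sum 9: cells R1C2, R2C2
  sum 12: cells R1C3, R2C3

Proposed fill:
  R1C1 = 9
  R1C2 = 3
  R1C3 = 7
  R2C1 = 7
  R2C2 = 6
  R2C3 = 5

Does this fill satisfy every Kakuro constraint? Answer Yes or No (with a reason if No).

Yes

Across: 9+3+7=19; 7+6+5=18. Down: 9+7=16; 3+6=9; 7+5=12. No digit repeats within any run.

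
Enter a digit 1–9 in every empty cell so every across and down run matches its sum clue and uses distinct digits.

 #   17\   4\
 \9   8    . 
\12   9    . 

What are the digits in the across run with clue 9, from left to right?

8 1

17 in 2 cells must be {8,9}; 4 in 2 cells must be {1,3}.
R1C2 = 9 − 8 = 1 completes the 9 across.
R2C2 = 12 − 9 = 3 completes the 12 across.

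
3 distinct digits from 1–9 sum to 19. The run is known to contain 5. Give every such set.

3 distinct digits from 1–9 sum between 6 and 24.
Keeping only sets containing 5.
Only one set works: {5,6,8}.

{5,6,8}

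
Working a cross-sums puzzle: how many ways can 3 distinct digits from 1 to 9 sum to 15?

8

3 distinct digits from 1–9 sum between 6 and 24.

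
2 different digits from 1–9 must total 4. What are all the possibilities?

{1,3}

2 distinct digits from 1–9 sum between 3 and 17.
Only one set works: {1,3}.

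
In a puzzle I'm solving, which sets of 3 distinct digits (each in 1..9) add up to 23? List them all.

3 distinct digits from 1–9 sum between 6 and 24.
Only one set works: {6,8,9}.

{6,8,9}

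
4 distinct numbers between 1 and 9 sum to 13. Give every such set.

{1,2,3,7}; {1,2,4,6}; {1,3,4,5}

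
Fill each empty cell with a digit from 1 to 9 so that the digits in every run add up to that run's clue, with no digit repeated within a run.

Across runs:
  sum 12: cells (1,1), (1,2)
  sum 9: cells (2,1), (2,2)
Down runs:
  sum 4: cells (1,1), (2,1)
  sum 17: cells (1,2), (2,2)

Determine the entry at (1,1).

4 in 2 cells must be {1,3}; 17 in 2 cells must be {8,9}.
The 12 across and the 4 down share only 3, so (1,1) = 3.
(1,2) = 12 − 3 = 9 completes the 12 across.
(2,1) = 4 − 3 = 1 completes the 4 down.
(2,2) = 9 − 1 = 8 completes the 9 across.

3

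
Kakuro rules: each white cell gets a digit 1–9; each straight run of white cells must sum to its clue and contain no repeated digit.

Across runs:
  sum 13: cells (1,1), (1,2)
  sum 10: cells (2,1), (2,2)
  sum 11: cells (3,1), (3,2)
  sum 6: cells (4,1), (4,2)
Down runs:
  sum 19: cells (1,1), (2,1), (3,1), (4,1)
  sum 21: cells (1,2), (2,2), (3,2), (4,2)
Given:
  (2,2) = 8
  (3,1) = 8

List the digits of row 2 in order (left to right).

2 8

(2,1) = 10 − 8 = 2 completes the 10 across.
(3,2) = 11 − 8 = 3 completes the 11 across.
No cell is forced outright now. (4,1) can only be 4 or 5 (the digits allowed by both its 6 across and its 19 down). If (4,1) = 4: that forces (1,1) = 5, after which (1,2) would have to be in {8} for the 13 across but in {1,4,6,9} for the 21 down — contradiction. So (4,1) = 5.
(1,1) = 19 − 15 = 4 completes the 19 down.
(1,2) = 13 − 4 = 9 completes the 13 across.
(4,2) = 6 − 5 = 1 completes the 6 across.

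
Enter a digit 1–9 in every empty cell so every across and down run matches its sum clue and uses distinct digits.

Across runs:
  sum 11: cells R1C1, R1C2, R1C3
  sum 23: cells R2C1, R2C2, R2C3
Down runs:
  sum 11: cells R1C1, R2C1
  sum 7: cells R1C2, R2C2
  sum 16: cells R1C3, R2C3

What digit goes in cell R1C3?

23 in 3 cells must be {6,8,9}; 16 in 2 cells must be {7,9}.
The 11 across and the 16 down share only 7, so R1C3 = 7.
The 23 across and the 7 down share only 6, so R2C2 = 6.
R2C3 = 16 − 7 = 9 completes the 16 down.
R1C1 = 3: the only remaining digit allowed by both the 11 across and the 11 down.
R1C2 = 11 − 10 = 1 completes the 11 across.
R2C1 = 23 − 15 = 8 completes the 23 across.

7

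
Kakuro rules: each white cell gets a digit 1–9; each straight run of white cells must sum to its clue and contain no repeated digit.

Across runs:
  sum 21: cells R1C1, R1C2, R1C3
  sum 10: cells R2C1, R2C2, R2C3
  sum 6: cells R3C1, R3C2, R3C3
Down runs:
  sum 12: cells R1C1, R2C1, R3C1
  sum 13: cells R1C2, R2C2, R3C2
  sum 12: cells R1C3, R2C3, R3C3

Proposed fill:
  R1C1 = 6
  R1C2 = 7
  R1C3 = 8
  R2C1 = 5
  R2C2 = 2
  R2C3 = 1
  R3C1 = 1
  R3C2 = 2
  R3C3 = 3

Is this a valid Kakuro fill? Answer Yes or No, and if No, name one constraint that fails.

No — the down run R1C2–R3C2 sums to 11, not 13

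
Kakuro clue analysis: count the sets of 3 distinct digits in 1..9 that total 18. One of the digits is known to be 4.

3 distinct digits from 1–9 sum between 6 and 24.
Keeping only sets containing 4.
Enumerating: {4,5,9}, {4,6,8}.

2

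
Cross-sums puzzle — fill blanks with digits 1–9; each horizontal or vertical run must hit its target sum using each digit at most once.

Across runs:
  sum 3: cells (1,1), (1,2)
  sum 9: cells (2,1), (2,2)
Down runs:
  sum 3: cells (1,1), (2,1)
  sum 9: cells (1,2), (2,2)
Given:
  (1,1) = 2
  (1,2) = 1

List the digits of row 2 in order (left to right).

1 8

3 in 2 cells must be {1,2}.
(2,1) = 3 − 2 = 1 completes the 3 down.
(2,2) = 9 − 1 = 8 completes the 9 across.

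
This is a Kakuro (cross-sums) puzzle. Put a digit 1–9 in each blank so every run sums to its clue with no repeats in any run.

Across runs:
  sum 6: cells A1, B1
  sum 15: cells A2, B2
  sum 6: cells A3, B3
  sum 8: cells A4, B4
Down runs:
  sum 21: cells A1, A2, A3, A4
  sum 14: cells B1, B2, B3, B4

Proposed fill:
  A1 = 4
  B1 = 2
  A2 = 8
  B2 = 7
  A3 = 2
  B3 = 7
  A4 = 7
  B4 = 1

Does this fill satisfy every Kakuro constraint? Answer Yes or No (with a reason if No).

No — the down run B1–B4 sums to 17, not 14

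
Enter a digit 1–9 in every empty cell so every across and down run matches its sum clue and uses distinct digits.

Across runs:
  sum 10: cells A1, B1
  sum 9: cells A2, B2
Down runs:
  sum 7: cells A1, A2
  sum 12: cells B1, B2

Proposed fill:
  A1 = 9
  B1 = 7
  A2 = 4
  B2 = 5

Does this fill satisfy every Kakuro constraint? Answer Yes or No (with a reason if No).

No — the down run A1–A2 sums to 13, not 7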